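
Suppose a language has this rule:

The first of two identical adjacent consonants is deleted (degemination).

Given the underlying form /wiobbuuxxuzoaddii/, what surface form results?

/bb/ is a geminate; the first /b/ deletes.
/xx/ is a geminate; the first /x/ deletes.
/dd/ is a geminate; the first /d/ deletes.
The other instances of /w/, /b/, /x/, /z/, /d/ do not occur in the required environment and remain unchanged.
Surface form: [wiobuuxuzoadii].

wiobuuxuzoadii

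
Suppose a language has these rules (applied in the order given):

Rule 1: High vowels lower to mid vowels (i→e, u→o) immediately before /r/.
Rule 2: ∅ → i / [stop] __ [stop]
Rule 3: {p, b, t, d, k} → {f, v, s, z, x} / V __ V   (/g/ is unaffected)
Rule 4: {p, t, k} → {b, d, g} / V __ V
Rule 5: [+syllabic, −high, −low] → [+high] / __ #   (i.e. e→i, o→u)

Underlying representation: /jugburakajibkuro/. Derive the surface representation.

jugivoraxajivixoru

Rule 1 (pre-rhotic lowering): /u/ is a high vowel immediately before /r/, so it lowers to [o]. /u/ is a high vowel immediately before /r/, so it lowers to [o]. /jugburakajibkuro/ → jugborakajibkoro.
Rule 2 (stop-cluster i-epenthesis): /g/ and /b/ form a stop–stop cluster, so [i] is inserted between them. /b/ and /k/ form a stop–stop cluster, so [i] is inserted between them. /jugborakajibkoro/ → jugiborakajibikoro.
Rule 3 (intervocalic spirantization): /b/ is a stop between vowels /i/ and /o/, so it spirantizes to the fricative [v]. /k/ is a stop between vowels /a/ and /a/, so it spirantizes to the fricative [x]. /b/ is a stop between vowels /i/ and /i/, so it spirantizes to the fricative [v]. /k/ is a stop between vowels /i/ and /o/, so it spirantizes to the fricative [x]. /jugiborakajibikoro/ → jugivoraxajivixoro.
Rule 4 (intervocalic voicing): no segment meets the environment; /jugivoraxajivixoro/ is unchanged.
Rule 5 (final vowel raising): /o/ is a mid vowel in word-final position, so it raises to [u]. /jugivoraxajivixoro/ → jugivoraxajivixoru.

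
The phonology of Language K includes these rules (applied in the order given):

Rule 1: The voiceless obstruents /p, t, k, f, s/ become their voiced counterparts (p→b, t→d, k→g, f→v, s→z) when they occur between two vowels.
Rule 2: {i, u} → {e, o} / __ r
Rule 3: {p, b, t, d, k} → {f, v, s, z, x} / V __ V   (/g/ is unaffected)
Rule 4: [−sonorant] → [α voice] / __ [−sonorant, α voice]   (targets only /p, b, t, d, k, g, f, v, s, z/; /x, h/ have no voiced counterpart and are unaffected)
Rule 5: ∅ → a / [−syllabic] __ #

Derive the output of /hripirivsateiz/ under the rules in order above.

Rule 1 (intervocalic voicing): /p/ is a voiceless obstruent between vowels /i/ and /i/, so it voices to [b]. /t/ is a voiceless obstruent between vowels /a/ and /e/, so it voices to [d]. /hripirivsateiz/ → hribirivsadeiz.
Rule 2 (pre-rhotic lowering): /i/ is a high vowel immediately before /r/, so it lowers to [e]. /hribirivsadeiz/ → hriberivsadeiz.
Rule 3 (intervocalic spirantization): /b/ is a stop between vowels /i/ and /e/, so it spirantizes to the fricative [v]. /d/ is a stop between vowels /a/ and /e/, so it spirantizes to the fricative [z]. /hriberivsadeiz/ → hriverivsazeiz.
Rule 4 (regressive voicing assimilation): /v/ precedes the voiceless obstruent /s/, so it devoices to [f] by assimilation. /hriverivsazeiz/ → hriverifsazeiz.
Rule 5 (final a-epenthesis): the form ends in the consonant /z/, so [a] is inserted word-finally. /hriverifsazeiz/ → hriverifsazeiza.

hriverifsazeiza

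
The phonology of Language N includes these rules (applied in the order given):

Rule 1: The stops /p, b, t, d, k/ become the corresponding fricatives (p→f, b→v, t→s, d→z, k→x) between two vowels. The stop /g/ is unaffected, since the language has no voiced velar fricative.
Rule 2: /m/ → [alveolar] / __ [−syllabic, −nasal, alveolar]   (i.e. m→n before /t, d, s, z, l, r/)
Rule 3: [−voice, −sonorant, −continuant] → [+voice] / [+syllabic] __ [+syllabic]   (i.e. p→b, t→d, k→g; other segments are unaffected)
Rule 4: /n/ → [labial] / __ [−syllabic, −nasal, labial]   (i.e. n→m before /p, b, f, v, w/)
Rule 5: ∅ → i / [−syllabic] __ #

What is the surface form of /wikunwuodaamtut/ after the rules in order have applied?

Rule 1 (intervocalic spirantization): /k/ is a stop between vowels /i/ and /u/, so it spirantizes to the fricative [x]. /d/ is a stop between vowels /o/ and /a/, so it spirantizes to the fricative [z]. /wikunwuodaamtut/ → wixunwuozaamtut.
Rule 2 (nasal place assimilation): /m/ precedes the alveolar consonant /t/, so it assimilates in place to [n]. /wixunwuozaamtut/ → wixunwuozaantut.
Rule 3 (intervocalic voicing): no segment meets the environment; /wixunwuozaantut/ is unchanged.
Rule 4 (nasal place assimilation): /n/ precedes the labial consonant /w/, so it assimilates in place to [m]. /wixunwuozaantut/ → wixumwuozaantut.
Rule 5 (final i-epenthesis): the form ends in the consonant /t/, so [i] is inserted word-finally. /wixumwuozaantut/ → wixumwuozaantuti.

wixumwuozaantuti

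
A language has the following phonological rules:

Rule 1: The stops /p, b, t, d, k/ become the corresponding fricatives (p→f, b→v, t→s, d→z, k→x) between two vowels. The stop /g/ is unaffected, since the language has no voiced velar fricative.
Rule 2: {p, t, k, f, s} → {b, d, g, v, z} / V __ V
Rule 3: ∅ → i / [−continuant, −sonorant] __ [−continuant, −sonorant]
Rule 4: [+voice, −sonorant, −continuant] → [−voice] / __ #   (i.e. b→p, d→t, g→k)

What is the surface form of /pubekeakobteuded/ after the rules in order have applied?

puvexeaxobiteuzet

Rule 1 (intervocalic spirantization): /b/ is a stop between vowels /u/ and /e/, so it spirantizes to the fricative [v]. /k/ is a stop between vowels /e/ and /e/, so it spirantizes to the fricative [x]. /k/ is a stop between vowels /a/ and /o/, so it spirantizes to the fricative [x]. /d/ is a stop between vowels /u/ and /e/, so it spirantizes to the fricative [z]. /pubekeakobteuded/ → puvexeaxobteuzed.
Rule 2 (intervocalic voicing): no segment meets the environment; /puvexeaxobteuzed/ is unchanged.
Rule 3 (stop-cluster i-epenthesis): /b/ and /t/ form a stop–stop cluster, so [i] is inserted between them. /puvexeaxobteuzed/ → puvexeaxobiteuzed.
Rule 4 (final devoicing): /d/ is a voiced stop in word-final position, so it devoices to [t]. /puvexeaxobiteuzed/ → puvexeaxobiteuzet.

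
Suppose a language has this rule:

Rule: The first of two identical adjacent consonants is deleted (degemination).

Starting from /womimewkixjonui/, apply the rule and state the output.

womimewkixjonui

No segment of /womimewkixjonui/ meets the structural description of the rule, so the form surfaces unchanged.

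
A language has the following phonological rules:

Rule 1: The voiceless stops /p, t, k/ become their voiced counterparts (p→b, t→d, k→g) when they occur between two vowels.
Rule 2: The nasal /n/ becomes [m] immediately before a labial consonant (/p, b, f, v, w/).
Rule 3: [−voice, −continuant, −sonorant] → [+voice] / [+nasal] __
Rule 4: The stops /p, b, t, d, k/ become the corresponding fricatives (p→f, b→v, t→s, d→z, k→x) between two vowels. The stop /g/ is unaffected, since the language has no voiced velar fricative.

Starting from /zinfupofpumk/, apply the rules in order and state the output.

zimfuvofpumg

Rule 1 (intervocalic voicing): /p/ is a voiceless stop between vowels /u/ and /o/, so it voices to [b]. /zinfupofpumk/ → zinfubofpumk.
Rule 2 (nasal place assimilation): /n/ precedes the labial consonant /f/, so it assimilates in place to [m]. /zinfubofpumk/ → zimfubofpumk.
Rule 3 (post-nasal voicing): /k/ is a voiceless stop immediately after the nasal /m/, so it voices to [g]. /zimfubofpumk/ → zimfubofpumg.
Rule 4 (intervocalic spirantization): /b/ is a stop between vowels /u/ and /o/, so it spirantizes to the fricative [v]. /zimfubofpumg/ → zimfuvofpumg.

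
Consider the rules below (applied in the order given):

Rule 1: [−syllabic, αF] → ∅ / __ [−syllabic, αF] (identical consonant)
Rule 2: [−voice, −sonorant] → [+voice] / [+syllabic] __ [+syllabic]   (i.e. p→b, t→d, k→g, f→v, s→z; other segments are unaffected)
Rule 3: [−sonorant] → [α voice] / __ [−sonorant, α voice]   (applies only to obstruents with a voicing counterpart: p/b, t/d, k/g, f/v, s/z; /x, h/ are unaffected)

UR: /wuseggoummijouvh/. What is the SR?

wuzegoumijoufh

Rule 1 (degemination): /gg/ is a geminate; the first /g/ deletes. /mm/ is a geminate; the first /m/ deletes. /wuseggoummijouvh/ → wusegoumijouvh.
Rule 2 (intervocalic voicing): /s/ is a voiceless obstruent between vowels /u/ and /e/, so it voices to [z]. /wusegoumijouvh/ → wuzegoumijouvh.
Rule 3 (regressive voicing assimilation): /v/ precedes the voiceless obstruent /h/, so it devoices to [f] by assimilation. /wuzegoumijouvh/ → wuzegoumijoufh.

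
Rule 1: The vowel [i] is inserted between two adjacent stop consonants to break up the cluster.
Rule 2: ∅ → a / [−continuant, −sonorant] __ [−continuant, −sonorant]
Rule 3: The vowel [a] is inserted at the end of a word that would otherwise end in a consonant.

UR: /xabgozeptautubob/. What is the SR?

xabigozepitautuboba

Rule 1 (stop-cluster i-epenthesis): /b/ and /g/ form a stop–stop cluster, so [i] is inserted between them. /p/ and /t/ form a stop–stop cluster, so [i] is inserted between them. /xabgozeptautubob/ → xabigozepitautubob.
Rule 2 (stop-cluster a-epenthesis): no segment meets the environment; /xabigozepitautubob/ is unchanged.
Rule 3 (final a-epenthesis): the form ends in the consonant /b/, so [a] is inserted word-finally. /xabigozepitautubob/ → xabigozepitautuboba.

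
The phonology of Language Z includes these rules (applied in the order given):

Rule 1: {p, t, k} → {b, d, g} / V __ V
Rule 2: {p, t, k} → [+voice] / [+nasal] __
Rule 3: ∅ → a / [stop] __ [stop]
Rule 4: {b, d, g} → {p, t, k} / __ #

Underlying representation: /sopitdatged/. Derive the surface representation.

sobitadataget

Rule 1 (intervocalic voicing): /p/ is a voiceless stop between vowels /o/ and /i/, so it voices to [b]. /sopitdatged/ → sobitdatged.
Rule 2 (post-nasal voicing): no segment meets the environment; /sobitdatged/ is unchanged.
Rule 3 (stop-cluster a-epenthesis): /t/ and /d/ form a stop–stop cluster, so [a] is inserted between them. /t/ and /g/ form a stop–stop cluster, so [a] is inserted between them. /sobitdatged/ → sobitadataged.
Rule 4 (final devoicing): /d/ is a voiced stop in word-final position, so it devoices to [t]. /sobitadataged/ → sobitadataget.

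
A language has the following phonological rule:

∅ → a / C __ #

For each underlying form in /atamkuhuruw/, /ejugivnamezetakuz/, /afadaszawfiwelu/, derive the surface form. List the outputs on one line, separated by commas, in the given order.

/atamkuhuruw/: the form ends in the consonant /w/, so [a] is inserted word-finally. → [atamkuhuruwa].
/ejugivnamezetakuz/: the form ends in the consonant /z/, so [a] is inserted word-finally. → [ejugivnamezetakuza].
/afadaszawfiwelu/: the rule's environment is not met; surfaces unchanged as [afadaszawfiwelu].

atamkuhuruwa, ejugivnamezetakuza, afadaszawfiwelu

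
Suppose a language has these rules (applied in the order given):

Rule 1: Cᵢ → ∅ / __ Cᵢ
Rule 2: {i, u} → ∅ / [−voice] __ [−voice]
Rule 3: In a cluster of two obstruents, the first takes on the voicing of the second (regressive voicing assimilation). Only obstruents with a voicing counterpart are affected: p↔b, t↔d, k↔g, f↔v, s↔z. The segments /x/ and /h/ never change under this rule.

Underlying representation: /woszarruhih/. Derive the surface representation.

wozzaruhh

Rule 1 (degemination): /rr/ is a geminate; the first /r/ deletes. /woszarruhih/ → woszaruhih.
Rule 2 (high vowel syncope): /i/ is a high vowel flanked by voiceless consonants /h/ and /h/, so it deletes. /woszaruhih/ → woszaruhh.
Rule 3 (regressive voicing assimilation): /s/ precedes the voiced obstruent /z/, so it voices to [z] by assimilation. /woszaruhh/ → wozzaruhh.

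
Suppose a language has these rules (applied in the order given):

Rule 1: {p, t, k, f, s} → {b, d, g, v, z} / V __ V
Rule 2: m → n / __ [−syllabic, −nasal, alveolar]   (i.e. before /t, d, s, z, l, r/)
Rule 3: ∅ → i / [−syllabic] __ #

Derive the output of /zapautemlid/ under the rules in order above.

zabaudenlidi

Rule 1 (intervocalic voicing): /p/ is a voiceless obstruent between vowels /a/ and /a/, so it voices to [b]. /t/ is a voiceless obstruent between vowels /u/ and /e/, so it voices to [d]. /zapautemlid/ → zabaudemlid.
Rule 2 (nasal place assimilation): /m/ precedes the alveolar consonant /l/, so it assimilates in place to [n]. /zabaudemlid/ → zabaudenlid.
Rule 3 (final i-epenthesis): the form ends in the consonant /d/, so [i] is inserted word-finally. /zabaudenlid/ → zabaudenlidi.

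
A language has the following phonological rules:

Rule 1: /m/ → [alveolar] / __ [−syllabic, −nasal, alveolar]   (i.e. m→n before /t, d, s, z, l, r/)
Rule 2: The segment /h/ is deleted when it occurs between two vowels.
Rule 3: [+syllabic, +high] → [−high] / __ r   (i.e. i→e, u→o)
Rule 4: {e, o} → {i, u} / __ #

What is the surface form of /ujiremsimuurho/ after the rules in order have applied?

ujerensimuorhu

Rule 1 (nasal place assimilation): /m/ precedes the alveolar consonant /s/, so it assimilates in place to [n]. /ujiremsimuurho/ → ujirensimuurho.
Rule 2 (intervocalic h-deletion): no segment meets the environment; /ujirensimuurho/ is unchanged.
Rule 3 (pre-rhotic lowering): /i/ is a high vowel immediately before /r/, so it lowers to [e]. /u/ is a high vowel immediately before /r/, so it lowers to [o]. /ujirensimuurho/ → ujerensimuorho.
Rule 4 (final vowel raising): /o/ is a mid vowel in word-final position, so it raises to [u]. /ujerensimuorho/ → ujerensimuorhu.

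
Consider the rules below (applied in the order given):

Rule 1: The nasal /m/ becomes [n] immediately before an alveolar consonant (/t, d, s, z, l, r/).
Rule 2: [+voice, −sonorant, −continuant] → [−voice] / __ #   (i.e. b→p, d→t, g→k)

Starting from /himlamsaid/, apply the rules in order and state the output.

hinlansait

Rule 1 (nasal place assimilation): /m/ precedes the alveolar consonant /l/, so it assimilates in place to [n]. /m/ precedes the alveolar consonant /s/, so it assimilates in place to [n]. /himlamsaid/ → hinlansaid.
Rule 2 (final devoicing): /d/ is a voiced stop in word-final position, so it devoices to [t]. /hinlansaid/ → hinlansait.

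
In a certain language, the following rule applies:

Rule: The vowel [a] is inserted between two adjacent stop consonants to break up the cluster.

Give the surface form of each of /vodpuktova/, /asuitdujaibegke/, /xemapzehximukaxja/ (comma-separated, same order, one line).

vodapukatova, asuitadujaibegake, xemapzehximukaxja

/vodpuktova/: /d/ and /p/ form a stop–stop cluster, so [a] is inserted between them. /k/ and /t/ form a stop–stop cluster, so [a] is inserted between them. → [vodapukatova].
/asuitdujaibegke/: /t/ and /d/ form a stop–stop cluster, so [a] is inserted between them. /g/ and /k/ form a stop–stop cluster, so [a] is inserted between them. → [asuitadujaibegake].
/xemapzehximukaxja/: the rule's environment is not met; surfaces unchanged as [xemapzehximukaxja].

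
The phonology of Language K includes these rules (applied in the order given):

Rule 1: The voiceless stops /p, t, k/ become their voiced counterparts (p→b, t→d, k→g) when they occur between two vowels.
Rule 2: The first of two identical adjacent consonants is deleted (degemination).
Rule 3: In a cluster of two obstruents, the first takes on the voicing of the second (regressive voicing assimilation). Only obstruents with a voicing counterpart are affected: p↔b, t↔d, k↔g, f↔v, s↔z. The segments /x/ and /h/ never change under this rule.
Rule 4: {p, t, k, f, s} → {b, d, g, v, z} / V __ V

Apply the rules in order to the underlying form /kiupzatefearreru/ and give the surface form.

kiubzadeveareru

Rule 1 (intervocalic voicing): /t/ is a voiceless stop between vowels /a/ and /e/, so it voices to [d]. /kiupzatefearreru/ → kiupzadefearreru.
Rule 2 (degemination): /rr/ is a geminate; the first /r/ deletes. /kiupzadefearreru/ → kiupzadefeareru.
Rule 3 (regressive voicing assimilation): /p/ precedes the voiced obstruent /z/, so it voices to [b] by assimilation. /kiupzadefeareru/ → kiubzadefeareru.
Rule 4 (intervocalic voicing): /f/ is a voiceless obstruent between vowels /e/ and /e/, so it voices to [v]. /kiubzadefeareru/ → kiubzadeveareru.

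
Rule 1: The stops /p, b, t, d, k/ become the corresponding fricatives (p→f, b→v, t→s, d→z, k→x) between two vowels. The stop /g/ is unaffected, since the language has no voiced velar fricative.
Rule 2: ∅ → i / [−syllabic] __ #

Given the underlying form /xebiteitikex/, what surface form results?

Rule 1 (intervocalic spirantization): /b/ is a stop between vowels /e/ and /i/, so it spirantizes to the fricative [v]. /t/ is a stop between vowels /i/ and /e/, so it spirantizes to the fricative [s]. /t/ is a stop between vowels /i/ and /i/, so it spirantizes to the fricative [s]. /k/ is a stop between vowels /i/ and /e/, so it spirantizes to the fricative [x]. /xebiteitikex/ → xeviseisixex.
Rule 2 (final i-epenthesis): the form ends in the consonant /x/, so [i] is inserted word-finally. /xeviseisixex/ → xeviseisixexi.

xeviseisixexi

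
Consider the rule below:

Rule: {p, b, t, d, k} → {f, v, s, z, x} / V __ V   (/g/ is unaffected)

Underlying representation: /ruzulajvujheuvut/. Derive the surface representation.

No segment of /ruzulajvujheuvut/ meets the structural description of the rule, so the form surfaces unchanged.

ruzulajvujheuvut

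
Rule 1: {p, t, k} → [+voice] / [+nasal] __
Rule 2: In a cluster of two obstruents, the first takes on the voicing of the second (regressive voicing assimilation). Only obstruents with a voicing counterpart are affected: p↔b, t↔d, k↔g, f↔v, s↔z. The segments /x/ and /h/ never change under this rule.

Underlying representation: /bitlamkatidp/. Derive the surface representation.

bitlamgatitp

Rule 1 (post-nasal voicing): /k/ is a voiceless stop immediately after the nasal /m/, so it voices to [g]. /bitlamkatidp/ → bitlamgatidp.
Rule 2 (regressive voicing assimilation): /d/ precedes the voiceless obstruent /p/, so it devoices to [t] by assimilation. /bitlamgatidp/ → bitlamgatitp.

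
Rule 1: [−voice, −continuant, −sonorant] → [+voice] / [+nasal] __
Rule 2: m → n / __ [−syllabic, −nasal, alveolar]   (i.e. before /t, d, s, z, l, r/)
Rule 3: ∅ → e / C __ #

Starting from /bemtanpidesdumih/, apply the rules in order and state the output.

bendanbidesdumihe

Rule 1 (post-nasal voicing): /t/ is a voiceless stop immediately after the nasal /m/, so it voices to [d]. /p/ is a voiceless stop immediately after the nasal /n/, so it voices to [b]. /bemtanpidesdumih/ → bemdanbidesdumih.
Rule 2 (nasal place assimilation): /m/ precedes the alveolar consonant /d/, so it assimilates in place to [n]. /bemdanbidesdumih/ → bendanbidesdumih.
Rule 3 (final e-epenthesis): the form ends in the consonant /h/, so [e] is inserted word-finally. /bendanbidesdumih/ → bendanbidesdumihe.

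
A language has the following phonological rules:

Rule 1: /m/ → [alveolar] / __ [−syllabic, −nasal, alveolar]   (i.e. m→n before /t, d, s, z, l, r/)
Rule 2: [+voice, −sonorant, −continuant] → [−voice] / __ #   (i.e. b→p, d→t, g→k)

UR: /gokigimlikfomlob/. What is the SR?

gokiginlikfonlop

Rule 1 (nasal place assimilation): /m/ precedes the alveolar consonant /l/, so it assimilates in place to [n]. /m/ precedes the alveolar consonant /l/, so it assimilates in place to [n]. /gokigimlikfomlob/ → gokiginlikfonlob.
Rule 2 (final devoicing): /b/ is a voiced stop in word-final position, so it devoices to [p]. /gokiginlikfonlob/ → gokiginlikfonlop.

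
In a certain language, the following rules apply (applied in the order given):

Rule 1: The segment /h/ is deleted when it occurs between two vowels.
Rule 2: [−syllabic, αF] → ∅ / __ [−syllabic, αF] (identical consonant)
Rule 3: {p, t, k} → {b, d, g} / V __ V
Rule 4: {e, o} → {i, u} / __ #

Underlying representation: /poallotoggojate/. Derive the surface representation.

poalodogojadi

Rule 1 (intervocalic h-deletion): no segment meets the environment; /poallotoggojate/ is unchanged.
Rule 2 (degemination): /ll/ is a geminate; the first /l/ deletes. /gg/ is a geminate; the first /g/ deletes. /poallotoggojate/ → poalotogojate.
Rule 3 (intervocalic voicing): /t/ is a voiceless stop between vowels /o/ and /o/, so it voices to [d]. /t/ is a voiceless stop between vowels /a/ and /e/, so it voices to [d]. /poalotogojate/ → poalodogojade.
Rule 4 (final vowel raising): /e/ is a mid vowel in word-final position, so it raises to [i]. /poalodogojade/ → poalodogojadi.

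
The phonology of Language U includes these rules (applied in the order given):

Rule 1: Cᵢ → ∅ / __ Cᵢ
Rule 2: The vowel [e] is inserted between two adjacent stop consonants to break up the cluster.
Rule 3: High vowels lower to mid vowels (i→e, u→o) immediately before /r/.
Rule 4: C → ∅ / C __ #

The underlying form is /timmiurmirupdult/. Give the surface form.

Rule 1 (degemination): /mm/ is a geminate; the first /m/ deletes. /timmiurmirupdult/ → timiurmirupdult.
Rule 2 (stop-cluster e-epenthesis): /p/ and /d/ form a stop–stop cluster, so [e] is inserted between them. /timiurmirupdult/ → timiurmirupedult.
Rule 3 (pre-rhotic lowering): /u/ is a high vowel immediately before /r/, so it lowers to [o]. /i/ is a high vowel immediately before /r/, so it lowers to [e]. /timiurmirupedult/ → timiormerupedult.
Rule 4 (final cluster simplification): /t/ is the second consonant of a word-final cluster /lt/, so it deletes. /timiormerupedult/ → timiormerupedul.

timiormerupedul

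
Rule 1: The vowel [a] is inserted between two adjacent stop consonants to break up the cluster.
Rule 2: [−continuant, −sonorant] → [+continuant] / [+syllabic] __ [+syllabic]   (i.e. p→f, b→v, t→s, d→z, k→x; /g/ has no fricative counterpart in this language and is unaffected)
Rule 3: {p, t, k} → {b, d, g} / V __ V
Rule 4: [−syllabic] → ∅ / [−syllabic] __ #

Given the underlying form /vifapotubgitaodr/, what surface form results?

Rule 1 (stop-cluster a-epenthesis): /b/ and /g/ form a stop–stop cluster, so [a] is inserted between them. /vifapotubgitaodr/ → vifapotubagitaodr.
Rule 2 (intervocalic spirantization): /p/ is a stop between vowels /a/ and /o/, so it spirantizes to the fricative [f]. /t/ is a stop between vowels /o/ and /u/, so it spirantizes to the fricative [s]. /b/ is a stop between vowels /u/ and /a/, so it spirantizes to the fricative [v]. /t/ is a stop between vowels /i/ and /a/, so it spirantizes to the fricative [s]. /vifapotubagitaodr/ → vifafosuvagisaodr.
Rule 3 (intervocalic voicing): no segment meets the environment; /vifafosuvagisaodr/ is unchanged.
Rule 4 (final cluster simplification): /r/ is the second consonant of a word-final cluster /dr/, so it deletes. /vifafosuvagisaodr/ → vifafosuvagisaod.

vifafosuvagisaod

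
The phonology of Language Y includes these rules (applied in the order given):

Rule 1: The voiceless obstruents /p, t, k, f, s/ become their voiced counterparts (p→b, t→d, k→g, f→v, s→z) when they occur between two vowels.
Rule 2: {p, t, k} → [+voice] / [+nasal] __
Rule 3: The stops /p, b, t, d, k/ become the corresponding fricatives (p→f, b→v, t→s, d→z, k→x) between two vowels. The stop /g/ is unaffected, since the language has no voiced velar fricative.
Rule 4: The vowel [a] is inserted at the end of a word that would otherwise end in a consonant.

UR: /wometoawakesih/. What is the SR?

womezoawageziha

Rule 1 (intervocalic voicing): /t/ is a voiceless obstruent between vowels /e/ and /o/, so it voices to [d]. /k/ is a voiceless obstruent between vowels /a/ and /e/, so it voices to [g]. /s/ is a voiceless obstruent between vowels /e/ and /i/, so it voices to [z]. /wometoawakesih/ → womedoawagezih.
Rule 2 (post-nasal voicing): no segment meets the environment; /womedoawagezih/ is unchanged.
Rule 3 (intervocalic spirantization): /d/ is a stop between vowels /e/ and /o/, so it spirantizes to the fricative [z]. /womedoawagezih/ → womezoawagezih.
Rule 4 (final a-epenthesis): the form ends in the consonant /h/, so [a] is inserted word-finally. /womezoawagezih/ → womezoawageziha.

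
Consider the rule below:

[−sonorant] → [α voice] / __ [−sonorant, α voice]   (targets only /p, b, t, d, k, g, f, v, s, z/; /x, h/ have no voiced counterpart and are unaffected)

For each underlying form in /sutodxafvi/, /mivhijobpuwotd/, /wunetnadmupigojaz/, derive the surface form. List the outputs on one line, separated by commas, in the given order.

/sutodxafvi/: /d/ precedes the voiceless obstruent /x/, so it devoices to [t] by assimilation. /f/ precedes the voiced obstruent /v/, so it voices to [v] by assimilation. → [sutotxavvi].
/mivhijobpuwotd/: /v/ precedes the voiceless obstruent /h/, so it devoices to [f] by assimilation. /b/ precedes the voiceless obstruent /p/, so it devoices to [p] by assimilation. /t/ precedes the voiced obstruent /d/, so it voices to [d] by assimilation. → [mifhijoppuwodd].
/wunetnadmupigojaz/: the rule's environment is not met; surfaces unchanged as [wunetnadmupigojaz].

sutotxavvi, mifhijoppuwodd, wunetnadmupigojaz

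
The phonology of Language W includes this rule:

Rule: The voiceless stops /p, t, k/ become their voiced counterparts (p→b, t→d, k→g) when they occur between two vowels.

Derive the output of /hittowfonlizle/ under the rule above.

hittowfonlizle

No segment of /hittowfonlizle/ meets the structural description of the rule, so the form surfaces unchanged.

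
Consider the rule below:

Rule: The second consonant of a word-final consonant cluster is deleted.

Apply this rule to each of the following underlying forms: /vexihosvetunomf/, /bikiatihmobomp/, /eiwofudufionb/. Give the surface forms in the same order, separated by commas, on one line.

/vexihosvetunomf/: /f/ is the second consonant of a word-final cluster /mf/, so it deletes. → [vexihosvetunom].
/bikiatihmobomp/: /p/ is the second consonant of a word-final cluster /mp/, so it deletes. → [bikiatihmobom].
/eiwofudufionb/: /b/ is the second consonant of a word-final cluster /nb/, so it deletes. → [eiwofudufion].

vexihosvetunom, bikiatihmobom, eiwofudufion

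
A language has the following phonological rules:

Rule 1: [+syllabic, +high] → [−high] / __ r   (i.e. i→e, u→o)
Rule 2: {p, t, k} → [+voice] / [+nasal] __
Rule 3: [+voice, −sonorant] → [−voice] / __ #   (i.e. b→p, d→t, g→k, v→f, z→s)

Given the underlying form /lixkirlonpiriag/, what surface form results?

Rule 1 (pre-rhotic lowering): /i/ is a high vowel immediately before /r/, so it lowers to [e]. /i/ is a high vowel immediately before /r/, so it lowers to [e]. /lixkirlonpiriag/ → lixkerlonperiag.
Rule 2 (post-nasal voicing): /p/ is a voiceless stop immediately after the nasal /n/, so it voices to [b]. /lixkerlonperiag/ → lixkerlonberiag.
Rule 3 (final devoicing): /g/ is a voiced obstruent in word-final position, so it devoices to [k]. /lixkerlonberiag/ → lixkerlonberiak.

lixkerlonberiak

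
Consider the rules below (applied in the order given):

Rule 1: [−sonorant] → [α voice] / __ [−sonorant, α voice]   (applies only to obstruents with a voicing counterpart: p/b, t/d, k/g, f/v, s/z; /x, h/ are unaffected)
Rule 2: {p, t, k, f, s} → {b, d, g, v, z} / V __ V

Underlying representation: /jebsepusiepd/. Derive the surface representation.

jepsebuziebd

Rule 1 (regressive voicing assimilation): /b/ precedes the voiceless obstruent /s/, so it devoices to [p] by assimilation. /p/ precedes the voiced obstruent /d/, so it voices to [b] by assimilation. /jebsepusiepd/ → jepsepusiebd.
Rule 2 (intervocalic voicing): /p/ is a voiceless obstruent between vowels /e/ and /u/, so it voices to [b]. /s/ is a voiceless obstruent between vowels /u/ and /i/, so it voices to [z]. /jepsepusiebd/ → jepsebuziebd.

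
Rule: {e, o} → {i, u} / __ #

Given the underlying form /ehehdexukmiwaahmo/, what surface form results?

ehehdexukmiwaahmu

/o/ is a mid vowel in word-final position, so it raises to [u].
Surface form: [ehehdexukmiwaahmu].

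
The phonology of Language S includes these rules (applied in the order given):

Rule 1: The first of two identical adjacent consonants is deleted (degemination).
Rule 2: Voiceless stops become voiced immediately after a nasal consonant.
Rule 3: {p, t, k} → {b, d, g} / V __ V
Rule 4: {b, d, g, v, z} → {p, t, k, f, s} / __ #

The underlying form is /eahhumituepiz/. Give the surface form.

Rule 1 (degemination): /hh/ is a geminate; the first /h/ deletes. /eahhumituepiz/ → eahumituepiz.
Rule 2 (post-nasal voicing): no segment meets the environment; /eahumituepiz/ is unchanged.
Rule 3 (intervocalic voicing): /t/ is a voiceless stop between vowels /i/ and /u/, so it voices to [d]. /p/ is a voiceless stop between vowels /e/ and /i/, so it voices to [b]. /eahumituepiz/ → eahumiduebiz.
Rule 4 (final devoicing): /z/ is a voiced obstruent in word-final position, so it devoices to [s]. /eahumiduebiz/ → eahumiduebis.

eahumiduebis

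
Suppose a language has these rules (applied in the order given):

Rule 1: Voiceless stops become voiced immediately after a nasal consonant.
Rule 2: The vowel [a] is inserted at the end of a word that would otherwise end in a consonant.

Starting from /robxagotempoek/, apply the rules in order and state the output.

robxagotemboeka

Rule 1 (post-nasal voicing): /p/ is a voiceless stop immediately after the nasal /m/, so it voices to [b]. /robxagotempoek/ → robxagotemboek.
Rule 2 (final a-epenthesis): the form ends in the consonant /k/, so [a] is inserted word-finally. /robxagotemboek/ → robxagotemboeka.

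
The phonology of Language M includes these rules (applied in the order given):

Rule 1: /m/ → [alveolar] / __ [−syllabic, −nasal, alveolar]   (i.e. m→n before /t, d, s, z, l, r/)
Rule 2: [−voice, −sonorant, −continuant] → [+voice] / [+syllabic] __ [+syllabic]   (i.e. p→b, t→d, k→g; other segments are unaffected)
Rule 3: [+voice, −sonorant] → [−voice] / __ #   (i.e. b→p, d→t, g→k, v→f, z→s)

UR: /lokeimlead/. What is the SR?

Rule 1 (nasal place assimilation): /m/ precedes the alveolar consonant /l/, so it assimilates in place to [n]. /lokeimlead/ → lokeinlead.
Rule 2 (intervocalic voicing): /k/ is a voiceless stop between vowels /o/ and /e/, so it voices to [g]. /lokeinlead/ → logeinlead.
Rule 3 (final devoicing): /d/ is a voiced obstruent in word-final position, so it devoices to [t]. /logeinlead/ → logeinleat.

logeinleat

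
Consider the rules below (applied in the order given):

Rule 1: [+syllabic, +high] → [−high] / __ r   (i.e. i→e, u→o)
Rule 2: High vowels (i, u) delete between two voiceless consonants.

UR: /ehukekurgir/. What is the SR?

Rule 1 (pre-rhotic lowering): /u/ is a high vowel immediately before /r/, so it lowers to [o]. /i/ is a high vowel immediately before /r/, so it lowers to [e]. /ehukekurgir/ → ehukekorger.
Rule 2 (high vowel syncope): /u/ is a high vowel flanked by voiceless consonants /h/ and /k/, so it deletes. /ehukekorger/ → ehkekorger.

ehkekorger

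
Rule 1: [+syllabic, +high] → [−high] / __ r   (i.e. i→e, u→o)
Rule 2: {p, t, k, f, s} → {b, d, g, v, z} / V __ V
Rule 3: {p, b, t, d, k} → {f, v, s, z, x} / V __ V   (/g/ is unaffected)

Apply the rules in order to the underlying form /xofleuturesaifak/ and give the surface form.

Rule 1 (pre-rhotic lowering): /u/ is a high vowel immediately before /r/, so it lowers to [o]. /xofleuturesaifak/ → xofleutoresaifak.
Rule 2 (intervocalic voicing): /t/ is a voiceless obstruent between vowels /u/ and /o/, so it voices to [d]. /s/ is a voiceless obstruent between vowels /e/ and /a/, so it voices to [z]. /f/ is a voiceless obstruent between vowels /i/ and /a/, so it voices to [v]. /xofleutoresaifak/ → xofleudorezaivak.
Rule 3 (intervocalic spirantization): /d/ is a stop between vowels /u/ and /o/, so it spirantizes to the fricative [z]. /xofleudorezaivak/ → xofleuzorezaivak.

xofleuzorezaivak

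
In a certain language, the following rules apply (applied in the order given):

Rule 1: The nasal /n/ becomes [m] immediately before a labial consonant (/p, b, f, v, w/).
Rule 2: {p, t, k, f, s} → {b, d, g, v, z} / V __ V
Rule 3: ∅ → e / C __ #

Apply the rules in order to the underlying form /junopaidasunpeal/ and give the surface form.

Rule 1 (nasal place assimilation): /n/ precedes the labial consonant /p/, so it assimilates in place to [m]. /junopaidasunpeal/ → junopaidasumpeal.
Rule 2 (intervocalic voicing): /p/ is a voiceless obstruent between vowels /o/ and /a/, so it voices to [b]. /s/ is a voiceless obstruent between vowels /a/ and /u/, so it voices to [z]. /junopaidasumpeal/ → junobaidazumpeal.
Rule 3 (final e-epenthesis): the form ends in the consonant /l/, so [e] is inserted word-finally. /junobaidazumpeal/ → junobaidazumpeale.

junobaidazumpeale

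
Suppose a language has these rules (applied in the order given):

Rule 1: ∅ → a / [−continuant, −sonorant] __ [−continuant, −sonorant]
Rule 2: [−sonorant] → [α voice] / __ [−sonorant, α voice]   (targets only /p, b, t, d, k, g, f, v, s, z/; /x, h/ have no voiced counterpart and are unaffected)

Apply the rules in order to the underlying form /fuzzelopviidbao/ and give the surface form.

fuzzelobviidabao

Rule 1 (stop-cluster a-epenthesis): /d/ and /b/ form a stop–stop cluster, so [a] is inserted between them. /fuzzelopviidbao/ → fuzzelopviidabao.
Rule 2 (regressive voicing assimilation): /p/ precedes the voiced obstruent /v/, so it voices to [b] by assimilation. /fuzzelopviidabao/ → fuzzelobviidabao.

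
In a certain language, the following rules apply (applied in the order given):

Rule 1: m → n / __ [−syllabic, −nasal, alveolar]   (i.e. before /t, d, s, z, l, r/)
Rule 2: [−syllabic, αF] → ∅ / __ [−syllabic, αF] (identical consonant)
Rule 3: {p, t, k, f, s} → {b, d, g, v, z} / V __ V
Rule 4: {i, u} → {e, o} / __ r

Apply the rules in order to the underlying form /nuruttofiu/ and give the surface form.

norudoviu

Rule 1 (nasal place assimilation): no segment meets the environment; /nuruttofiu/ is unchanged.
Rule 2 (degemination): /tt/ is a geminate; the first /t/ deletes. /nuruttofiu/ → nurutofiu.
Rule 3 (intervocalic voicing): /t/ is a voiceless obstruent between vowels /u/ and /o/, so it voices to [d]. /f/ is a voiceless obstruent between vowels /o/ and /i/, so it voices to [v]. /nurutofiu/ → nurudoviu.
Rule 4 (pre-rhotic lowering): /u/ is a high vowel immediately before /r/, so it lowers to [o]. /nurudoviu/ → norudoviu.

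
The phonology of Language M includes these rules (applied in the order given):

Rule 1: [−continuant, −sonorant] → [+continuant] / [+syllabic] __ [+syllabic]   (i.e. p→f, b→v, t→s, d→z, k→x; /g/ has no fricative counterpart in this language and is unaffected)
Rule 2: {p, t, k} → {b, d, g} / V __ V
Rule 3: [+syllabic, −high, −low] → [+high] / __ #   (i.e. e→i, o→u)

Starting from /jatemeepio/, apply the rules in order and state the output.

jasemeefiu

Rule 1 (intervocalic spirantization): /t/ is a stop between vowels /a/ and /e/, so it spirantizes to the fricative [s]. /p/ is a stop between vowels /e/ and /i/, so it spirantizes to the fricative [f]. /jatemeepio/ → jasemeefio.
Rule 2 (intervocalic voicing): no segment meets the environment; /jasemeefio/ is unchanged.
Rule 3 (final vowel raising): /o/ is a mid vowel in word-final position, so it raises to [u]. /jasemeefio/ → jasemeefiu.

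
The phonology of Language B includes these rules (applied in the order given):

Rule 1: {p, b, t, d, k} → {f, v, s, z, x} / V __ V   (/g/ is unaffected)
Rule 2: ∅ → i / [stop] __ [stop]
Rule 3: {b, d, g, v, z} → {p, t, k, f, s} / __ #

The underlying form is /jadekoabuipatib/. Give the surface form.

Rule 1 (intervocalic spirantization): /d/ is a stop between vowels /a/ and /e/, so it spirantizes to the fricative [z]. /k/ is a stop between vowels /e/ and /o/, so it spirantizes to the fricative [x]. /b/ is a stop between vowels /a/ and /u/, so it spirantizes to the fricative [v]. /p/ is a stop between vowels /i/ and /a/, so it spirantizes to the fricative [f]. /t/ is a stop between vowels /a/ and /i/, so it spirantizes to the fricative [s]. /jadekoabuipatib/ → jazexoavuifasib.
Rule 2 (stop-cluster i-epenthesis): no segment meets the environment; /jazexoavuifasib/ is unchanged.
Rule 3 (final devoicing): /b/ is a voiced obstruent in word-final position, so it devoices to [p]. /jazexoavuifasib/ → jazexoavuifasip.

jazexoavuifasip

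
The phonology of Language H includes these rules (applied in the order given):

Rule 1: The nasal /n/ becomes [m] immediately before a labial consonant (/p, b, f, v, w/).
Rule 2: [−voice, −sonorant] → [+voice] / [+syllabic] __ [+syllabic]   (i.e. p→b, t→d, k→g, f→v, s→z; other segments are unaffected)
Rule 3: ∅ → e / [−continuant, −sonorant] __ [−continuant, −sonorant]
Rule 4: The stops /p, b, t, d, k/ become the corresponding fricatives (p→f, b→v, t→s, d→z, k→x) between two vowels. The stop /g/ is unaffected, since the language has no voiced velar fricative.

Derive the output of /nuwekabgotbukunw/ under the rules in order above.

Rule 1 (nasal place assimilation): /n/ precedes the labial consonant /w/, so it assimilates in place to [m]. /nuwekabgotbukunw/ → nuwekabgotbukumw.
Rule 2 (intervocalic voicing): /k/ is a voiceless obstruent between vowels /e/ and /a/, so it voices to [g]. /k/ is a voiceless obstruent between vowels /u/ and /u/, so it voices to [g]. /nuwekabgotbukumw/ → nuwegabgotbugumw.
Rule 3 (stop-cluster e-epenthesis): /b/ and /g/ form a stop–stop cluster, so [e] is inserted between them. /t/ and /b/ form a stop–stop cluster, so [e] is inserted between them. /nuwegabgotbugumw/ → nuwegabegotebugumw.
Rule 4 (intervocalic spirantization): /b/ is a stop between vowels /a/ and /e/, so it spirantizes to the fricative [v]. /t/ is a stop between vowels /o/ and /e/, so it spirantizes to the fricative [s]. /b/ is a stop between vowels /e/ and /u/, so it spirantizes to the fricative [v]. /nuwegabegotebugumw/ → nuwegavegosevugumw.

nuwegavegosevugumw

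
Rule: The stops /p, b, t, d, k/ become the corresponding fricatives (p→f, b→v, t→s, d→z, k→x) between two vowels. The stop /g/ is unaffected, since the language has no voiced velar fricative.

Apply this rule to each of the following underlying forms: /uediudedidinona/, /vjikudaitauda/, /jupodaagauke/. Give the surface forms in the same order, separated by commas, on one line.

/uediudedidinona/: /d/ is a stop between vowels /e/ and /i/, so it spirantizes to the fricative [z]. /d/ is a stop between vowels /u/ and /e/, so it spirantizes to the fricative [z]. /d/ is a stop between vowels /e/ and /i/, so it spirantizes to the fricative [z]. /d/ is a stop between vowels /i/ and /i/, so it spirantizes to the fricative [z]. → [ueziuzezizinona].
/vjikudaitauda/: /k/ is a stop between vowels /i/ and /u/, so it spirantizes to the fricative [x]. /d/ is a stop between vowels /u/ and /a/, so it spirantizes to the fricative [z]. /t/ is a stop between vowels /i/ and /a/, so it spirantizes to the fricative [s]. /d/ is a stop between vowels /u/ and /a/, so it spirantizes to the fricative [z]. → [vjixuzaisauza].
/jupodaagauke/: /p/ is a stop between vowels /u/ and /o/, so it spirantizes to the fricative [f]. /d/ is a stop between vowels /o/ and /a/, so it spirantizes to the fricative [z]. /k/ is a stop between vowels /u/ and /e/, so it spirantizes to the fricative [x]. → [jufozaagauxe].

ueziuzezizinona, vjixuzaisauza, jufozaagauxe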